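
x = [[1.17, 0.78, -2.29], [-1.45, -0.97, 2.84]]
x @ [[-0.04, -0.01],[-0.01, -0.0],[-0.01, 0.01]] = [[-0.03,-0.03], [0.04,0.04]]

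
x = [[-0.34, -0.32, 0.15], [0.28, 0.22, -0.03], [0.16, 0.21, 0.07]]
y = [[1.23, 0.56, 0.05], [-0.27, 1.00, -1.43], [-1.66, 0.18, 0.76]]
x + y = [[0.89, 0.24, 0.2], [0.01, 1.22, -1.46], [-1.5, 0.39, 0.83]]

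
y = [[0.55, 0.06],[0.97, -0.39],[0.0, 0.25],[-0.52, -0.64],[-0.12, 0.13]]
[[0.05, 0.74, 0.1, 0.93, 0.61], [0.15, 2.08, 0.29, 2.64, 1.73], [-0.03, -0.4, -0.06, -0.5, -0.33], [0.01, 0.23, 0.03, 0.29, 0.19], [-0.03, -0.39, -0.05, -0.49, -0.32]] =y@ [[0.11,1.51,0.21,1.91,1.25],  [-0.11,-1.59,-0.22,-2.01,-1.32]]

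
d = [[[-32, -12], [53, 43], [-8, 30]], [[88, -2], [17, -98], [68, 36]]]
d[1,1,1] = -98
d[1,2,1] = 36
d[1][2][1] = 36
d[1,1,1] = -98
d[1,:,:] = [[88, -2], [17, -98], [68, 36]]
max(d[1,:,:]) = 88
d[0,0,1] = -12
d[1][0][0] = 88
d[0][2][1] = 30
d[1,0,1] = -2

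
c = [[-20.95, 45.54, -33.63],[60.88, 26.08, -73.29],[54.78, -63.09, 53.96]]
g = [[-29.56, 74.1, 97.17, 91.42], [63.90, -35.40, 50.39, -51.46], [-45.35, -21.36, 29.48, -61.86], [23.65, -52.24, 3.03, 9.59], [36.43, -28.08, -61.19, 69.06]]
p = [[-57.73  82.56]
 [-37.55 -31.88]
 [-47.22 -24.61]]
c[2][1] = -63.09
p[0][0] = -57.73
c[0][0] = -20.95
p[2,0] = -47.22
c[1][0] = 60.88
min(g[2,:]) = -61.86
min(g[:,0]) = -45.35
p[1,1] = -31.88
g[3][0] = 23.65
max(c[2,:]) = 54.78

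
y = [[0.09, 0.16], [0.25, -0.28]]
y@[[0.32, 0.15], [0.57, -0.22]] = [[0.12, -0.02], [-0.08, 0.1]]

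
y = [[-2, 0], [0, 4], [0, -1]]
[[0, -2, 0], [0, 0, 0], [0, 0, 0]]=y @ [[0, 1, 0], [0, 0, 0]]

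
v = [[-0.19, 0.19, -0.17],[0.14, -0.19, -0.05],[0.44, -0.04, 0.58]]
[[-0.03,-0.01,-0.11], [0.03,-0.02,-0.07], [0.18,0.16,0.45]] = v@[[0.57, 0.29, -0.11], [0.29, 0.29, 0.07], [-0.11, 0.07, 0.87]]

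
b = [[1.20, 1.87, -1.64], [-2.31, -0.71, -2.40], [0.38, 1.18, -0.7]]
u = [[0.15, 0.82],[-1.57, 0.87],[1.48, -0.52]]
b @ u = [[-5.18, 3.46], [-2.78, -1.26], [-2.83, 1.70]]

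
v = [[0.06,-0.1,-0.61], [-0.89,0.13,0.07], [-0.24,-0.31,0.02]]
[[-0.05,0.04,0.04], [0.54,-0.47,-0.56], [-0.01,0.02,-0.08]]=v @ [[-0.55, 0.47, 0.60], [0.44, -0.41, -0.22], [-0.04, 0.04, 0.03]]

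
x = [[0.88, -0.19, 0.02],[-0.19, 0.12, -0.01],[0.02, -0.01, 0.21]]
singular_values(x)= [0.93, 0.21, 0.07]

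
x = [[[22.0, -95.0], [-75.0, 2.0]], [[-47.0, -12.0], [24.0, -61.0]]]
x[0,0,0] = 22.0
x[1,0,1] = -12.0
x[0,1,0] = -75.0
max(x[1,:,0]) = 24.0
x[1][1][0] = 24.0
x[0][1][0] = -75.0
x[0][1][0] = -75.0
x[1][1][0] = 24.0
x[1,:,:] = [[-47.0, -12.0], [24.0, -61.0]]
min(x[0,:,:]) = -95.0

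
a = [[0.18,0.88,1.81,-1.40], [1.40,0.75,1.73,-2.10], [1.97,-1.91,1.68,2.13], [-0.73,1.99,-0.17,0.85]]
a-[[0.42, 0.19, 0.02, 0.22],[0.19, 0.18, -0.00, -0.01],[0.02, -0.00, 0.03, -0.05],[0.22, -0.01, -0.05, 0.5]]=[[-0.24, 0.69, 1.79, -1.62], [1.21, 0.57, 1.73, -2.09], [1.95, -1.91, 1.65, 2.18], [-0.95, 2.0, -0.12, 0.35]]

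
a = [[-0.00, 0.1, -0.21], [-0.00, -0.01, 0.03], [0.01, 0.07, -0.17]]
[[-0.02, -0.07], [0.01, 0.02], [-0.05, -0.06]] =a @ [[-1.55,1.69], [1.87,1.21], [0.98,0.93]]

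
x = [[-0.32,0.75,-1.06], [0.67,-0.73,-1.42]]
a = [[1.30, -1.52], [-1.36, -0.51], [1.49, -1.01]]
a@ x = [[-1.43, 2.08, 0.78], [0.09, -0.65, 2.17], [-1.15, 1.85, -0.15]]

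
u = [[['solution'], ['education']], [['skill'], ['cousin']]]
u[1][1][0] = 'cousin'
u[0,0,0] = 'solution'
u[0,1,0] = 'education'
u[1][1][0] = 'cousin'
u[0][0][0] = 'solution'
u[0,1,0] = 'education'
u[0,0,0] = 'solution'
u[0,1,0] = 'education'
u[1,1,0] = 'cousin'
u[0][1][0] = 'education'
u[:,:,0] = [['solution', 'education'], ['skill', 'cousin']]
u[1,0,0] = 'skill'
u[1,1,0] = 'cousin'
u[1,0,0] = 'skill'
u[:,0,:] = [['solution'], ['skill']]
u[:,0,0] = ['solution', 'skill']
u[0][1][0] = 'education'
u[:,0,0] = ['solution', 'skill']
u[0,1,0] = 'education'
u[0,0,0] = 'solution'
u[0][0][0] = 'solution'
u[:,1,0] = ['education', 'cousin']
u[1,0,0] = 'skill'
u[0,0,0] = 'solution'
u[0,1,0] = 'education'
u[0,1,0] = 'education'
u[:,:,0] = [['solution', 'education'], ['skill', 'cousin']]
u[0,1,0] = 'education'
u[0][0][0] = 'solution'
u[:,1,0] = ['education', 'cousin']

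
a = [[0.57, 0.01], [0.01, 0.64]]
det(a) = 0.365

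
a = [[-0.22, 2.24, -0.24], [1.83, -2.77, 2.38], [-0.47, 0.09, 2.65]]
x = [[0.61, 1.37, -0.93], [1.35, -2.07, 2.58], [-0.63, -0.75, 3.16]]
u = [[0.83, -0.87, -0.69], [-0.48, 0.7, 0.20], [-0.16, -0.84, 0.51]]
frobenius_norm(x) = 5.18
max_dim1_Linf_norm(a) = 2.77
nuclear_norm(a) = 8.16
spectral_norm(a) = 4.66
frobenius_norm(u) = 1.92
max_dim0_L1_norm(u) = 2.41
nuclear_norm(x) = 7.55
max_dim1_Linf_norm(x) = 3.16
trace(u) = 2.04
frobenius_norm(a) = 5.39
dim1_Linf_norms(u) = [0.87, 0.7, 0.84]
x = a + u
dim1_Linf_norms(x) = [1.37, 2.58, 3.16]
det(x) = -8.73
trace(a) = -0.34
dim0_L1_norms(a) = [2.52, 5.1, 5.27]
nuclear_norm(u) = 2.69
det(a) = -11.43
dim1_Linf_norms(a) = [2.24, 2.77, 2.65]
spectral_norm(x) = 4.77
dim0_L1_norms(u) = [1.47, 2.41, 1.4]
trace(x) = 1.70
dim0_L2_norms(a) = [1.9, 3.56, 3.57]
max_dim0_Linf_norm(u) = 0.87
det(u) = -0.10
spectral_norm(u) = 1.65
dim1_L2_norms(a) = [2.26, 4.08, 2.69]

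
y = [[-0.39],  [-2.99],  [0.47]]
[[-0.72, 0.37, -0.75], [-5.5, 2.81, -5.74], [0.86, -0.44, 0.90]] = y @ [[1.84, -0.94, 1.92]]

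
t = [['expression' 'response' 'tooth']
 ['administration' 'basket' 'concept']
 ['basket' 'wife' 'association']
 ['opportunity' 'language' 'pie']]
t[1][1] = 'basket'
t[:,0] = ['expression', 'administration', 'basket', 'opportunity']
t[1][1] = 'basket'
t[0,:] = ['expression', 'response', 'tooth']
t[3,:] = ['opportunity', 'language', 'pie']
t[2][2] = 'association'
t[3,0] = 'opportunity'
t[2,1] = 'wife'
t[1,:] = ['administration', 'basket', 'concept']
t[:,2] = ['tooth', 'concept', 'association', 'pie']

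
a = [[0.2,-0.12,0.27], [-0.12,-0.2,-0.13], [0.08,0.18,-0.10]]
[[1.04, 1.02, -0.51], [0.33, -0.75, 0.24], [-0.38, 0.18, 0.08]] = a @ [[3.10, 2.95, -0.81], [-3.49, 0.73, 0.09], [-0.01, 1.9, -1.25]]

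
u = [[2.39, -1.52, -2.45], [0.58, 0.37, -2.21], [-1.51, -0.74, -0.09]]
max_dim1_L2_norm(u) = 3.74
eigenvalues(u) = [2.84, 1.74, -1.91]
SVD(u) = [[-0.88,  0.07,  0.48], [-0.46,  -0.45,  -0.77], [0.16,  -0.89,  0.42]] @ diag([4.205963251711731, 1.5901650973775836, 1.4140184186680969]) @ [[-0.62, 0.25, 0.75], [0.78, 0.25, 0.57], [0.04, -0.94, 0.35]]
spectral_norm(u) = 4.21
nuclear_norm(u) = 7.21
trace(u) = 2.67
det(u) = -9.46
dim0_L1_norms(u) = [4.48, 2.63, 4.75]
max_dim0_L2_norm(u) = 3.3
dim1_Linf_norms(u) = [2.45, 2.21, 1.51]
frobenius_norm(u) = 4.71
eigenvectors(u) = [[-0.65,0.17,0.56], [-0.58,0.86,0.5], [0.48,-0.49,0.66]]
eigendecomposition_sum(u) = [[3.04, -1.43, -1.46], [2.73, -1.29, -1.31], [-2.26, 1.06, 1.08]] + [[-0.38,0.42,-0.0], [-1.9,2.11,-0.01], [1.08,-1.20,0.00]] + [[-0.28, -0.5, -0.99], [-0.25, -0.46, -0.89], [-0.33, -0.6, -1.18]]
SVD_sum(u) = [[2.28, -0.91, -2.75],  [1.18, -0.47, -1.43],  [-0.42, 0.17, 0.51]] + [[0.08, 0.03, 0.06],[-0.56, -0.18, -0.40],[-1.11, -0.35, -0.81]] + [[0.03,-0.63,0.24],[-0.05,1.02,-0.38],[0.03,-0.56,0.21]]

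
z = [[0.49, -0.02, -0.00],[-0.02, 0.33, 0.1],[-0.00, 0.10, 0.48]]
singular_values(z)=[0.53, 0.49, 0.28]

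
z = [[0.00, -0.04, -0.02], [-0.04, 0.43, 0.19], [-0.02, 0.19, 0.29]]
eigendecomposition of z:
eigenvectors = [[0.08, -1.00, 0.04], [-0.82, -0.09, -0.57], [-0.57, -0.01, 0.82]]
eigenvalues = [0.57, -0.0, 0.16]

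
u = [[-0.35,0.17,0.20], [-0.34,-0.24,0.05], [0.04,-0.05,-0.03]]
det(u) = 0.001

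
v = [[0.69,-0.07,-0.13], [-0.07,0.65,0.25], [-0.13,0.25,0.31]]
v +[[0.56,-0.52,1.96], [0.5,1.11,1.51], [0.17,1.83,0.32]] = [[1.25, -0.59, 1.83],[0.43, 1.76, 1.76],[0.04, 2.08, 0.63]]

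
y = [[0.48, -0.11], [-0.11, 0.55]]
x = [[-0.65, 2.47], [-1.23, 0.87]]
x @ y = [[-0.58, 1.43], [-0.69, 0.61]]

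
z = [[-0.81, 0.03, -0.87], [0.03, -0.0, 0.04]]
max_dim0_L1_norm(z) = 0.91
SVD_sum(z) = [[-0.81, 0.03, -0.87], [0.03, -0.0, 0.04]] + [[-0.00,0.0,0.0], [-0.0,0.0,0.0]]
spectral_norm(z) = 1.19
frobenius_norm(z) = 1.19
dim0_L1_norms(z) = [0.84, 0.03, 0.91]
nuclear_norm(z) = 1.20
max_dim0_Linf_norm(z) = 0.87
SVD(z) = [[-1.00, 0.04], [0.04, 1.00]] @ diag([1.1901136034435456, 0.005441589714409209]) @ [[0.68, -0.03, 0.73], [-0.71, 0.23, 0.67]]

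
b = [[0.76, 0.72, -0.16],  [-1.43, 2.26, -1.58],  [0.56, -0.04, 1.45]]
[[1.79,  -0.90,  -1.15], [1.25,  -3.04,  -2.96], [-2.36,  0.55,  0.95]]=b@[[1.80,-0.05,-0.39], [0.07,-1.12,-1.01], [-2.32,0.37,0.78]]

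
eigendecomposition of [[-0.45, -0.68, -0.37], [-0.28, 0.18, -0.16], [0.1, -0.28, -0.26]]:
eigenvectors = [[-0.46, 0.95, -0.71], [0.80, 0.31, -0.2], [-0.40, -0.02, 0.68]]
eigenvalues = [0.42, -0.67, -0.28]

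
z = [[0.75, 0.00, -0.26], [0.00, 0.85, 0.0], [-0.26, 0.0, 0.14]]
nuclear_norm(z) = 1.74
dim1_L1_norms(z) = [1.01, 0.85, 0.4]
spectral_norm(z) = 0.85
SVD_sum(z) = [[0.00, 0.00, 0.0], [0.00, 0.85, 0.00], [0.0, 0.00, 0.00]] + [[0.74, 0.00, -0.27], [0.0, 0.0, 0.00], [-0.27, 0.0, 0.1]] + [[0.01, 0.0, 0.01], [0.00, 0.0, 0.0], [0.01, 0.0, 0.04]]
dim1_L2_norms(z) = [0.79, 0.85, 0.3]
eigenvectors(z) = [[0.94,0.35,0.00], [0.0,0.00,1.0], [-0.35,0.94,0.00]]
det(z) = 0.03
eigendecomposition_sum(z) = [[0.74,0.00,-0.27], [0.00,0.0,0.00], [-0.27,0.00,0.10]] + [[0.01, 0.0, 0.01], [0.0, 0.00, 0.00], [0.01, 0.00, 0.04]] + [[0.00,0.00,0.0], [0.0,0.85,0.0], [0.00,0.00,0.00]]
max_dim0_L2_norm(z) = 0.85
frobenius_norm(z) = 1.20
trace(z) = 1.74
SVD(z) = [[0.0, -0.94, 0.35], [1.00, 0.00, 0.00], [0.0, 0.35, 0.94]] @ diag([0.85, 0.845780488547035, 0.044219511452965085]) @ [[-0.0, 1.0, 0.0], [-0.94, 0.00, 0.35], [0.35, 0.0, 0.94]]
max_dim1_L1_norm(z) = 1.01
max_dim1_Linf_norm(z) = 0.85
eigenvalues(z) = [0.85, 0.04, 0.85]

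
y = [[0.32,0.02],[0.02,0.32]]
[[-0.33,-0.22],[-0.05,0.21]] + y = [[-0.01, -0.20], [-0.03, 0.53]]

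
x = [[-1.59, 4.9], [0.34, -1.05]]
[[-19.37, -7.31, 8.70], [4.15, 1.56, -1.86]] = x @ [[2.97, 2.81, -5.47], [-2.99, -0.58, 0.0]]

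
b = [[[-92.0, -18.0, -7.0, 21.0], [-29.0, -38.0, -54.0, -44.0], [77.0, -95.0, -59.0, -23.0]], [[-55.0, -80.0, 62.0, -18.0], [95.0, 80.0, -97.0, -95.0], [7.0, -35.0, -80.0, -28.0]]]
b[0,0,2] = -7.0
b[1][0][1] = -80.0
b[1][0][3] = -18.0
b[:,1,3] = [-44.0, -95.0]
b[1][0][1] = -80.0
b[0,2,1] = -95.0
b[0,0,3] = 21.0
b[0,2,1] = -95.0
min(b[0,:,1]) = -95.0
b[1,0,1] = -80.0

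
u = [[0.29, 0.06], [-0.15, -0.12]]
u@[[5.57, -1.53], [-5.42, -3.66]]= [[1.29, -0.66], [-0.19, 0.67]]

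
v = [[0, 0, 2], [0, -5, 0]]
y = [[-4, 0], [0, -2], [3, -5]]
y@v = [[0, 0, -8], [0, 10, 0], [0, 25, 6]]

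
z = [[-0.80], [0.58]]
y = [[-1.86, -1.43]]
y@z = [[0.66]]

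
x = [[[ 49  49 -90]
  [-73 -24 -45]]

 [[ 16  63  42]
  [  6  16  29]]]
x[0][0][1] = 49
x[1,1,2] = 29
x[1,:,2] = [42, 29]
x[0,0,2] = -90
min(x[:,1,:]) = -73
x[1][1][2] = 29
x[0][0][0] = 49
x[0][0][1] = 49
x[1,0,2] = 42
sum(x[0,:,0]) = -24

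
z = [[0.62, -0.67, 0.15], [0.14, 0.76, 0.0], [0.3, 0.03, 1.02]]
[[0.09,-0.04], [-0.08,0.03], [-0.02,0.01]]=z@[[0.03, -0.02],[-0.11, 0.04],[-0.03, 0.01]]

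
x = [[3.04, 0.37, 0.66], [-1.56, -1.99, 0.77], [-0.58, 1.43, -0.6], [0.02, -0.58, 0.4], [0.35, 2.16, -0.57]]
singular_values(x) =[4.0, 2.99, 0.41]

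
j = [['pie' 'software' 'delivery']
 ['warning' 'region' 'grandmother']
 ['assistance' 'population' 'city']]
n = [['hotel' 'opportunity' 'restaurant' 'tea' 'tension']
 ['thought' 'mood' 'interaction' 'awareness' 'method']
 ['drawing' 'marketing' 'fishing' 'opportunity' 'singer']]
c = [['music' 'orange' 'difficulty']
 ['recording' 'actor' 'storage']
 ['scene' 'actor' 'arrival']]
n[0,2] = 'restaurant'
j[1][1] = 'region'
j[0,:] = ['pie', 'software', 'delivery']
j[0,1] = 'software'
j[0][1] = 'software'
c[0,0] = 'music'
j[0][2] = 'delivery'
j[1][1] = 'region'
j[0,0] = 'pie'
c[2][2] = 'arrival'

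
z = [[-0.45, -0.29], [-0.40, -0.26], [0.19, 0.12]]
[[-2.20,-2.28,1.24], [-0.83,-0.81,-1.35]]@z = [[2.14, 1.38],[0.44, 0.29]]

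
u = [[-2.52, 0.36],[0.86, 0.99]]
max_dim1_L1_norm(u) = 2.88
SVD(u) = [[-0.95, 0.32],  [0.32, 0.95]] @ diag([2.6628031478397913, 1.0531758617887619]) @ [[1.0, -0.01], [0.01, 1.0]]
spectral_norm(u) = 2.66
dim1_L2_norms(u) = [2.55, 1.31]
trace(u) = -1.53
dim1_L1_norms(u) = [2.88, 1.85]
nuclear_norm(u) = 3.72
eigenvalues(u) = [-2.61, 1.08]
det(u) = -2.80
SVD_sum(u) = [[-2.52, 0.02], [0.85, -0.01]] + [[0.0, 0.34], [0.01, 1.0]]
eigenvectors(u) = [[-0.97, -0.10], [0.23, -1.0]]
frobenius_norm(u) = 2.86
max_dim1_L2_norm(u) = 2.55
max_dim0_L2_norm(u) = 2.66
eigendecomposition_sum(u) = [[-2.55,0.25], [0.61,-0.06]] + [[0.03, 0.11], [0.25, 1.05]]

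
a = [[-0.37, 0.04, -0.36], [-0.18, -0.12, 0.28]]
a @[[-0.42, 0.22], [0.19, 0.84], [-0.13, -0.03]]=[[0.21, -0.04], [0.02, -0.15]]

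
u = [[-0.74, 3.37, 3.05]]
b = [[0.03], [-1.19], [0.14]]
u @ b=[[-3.61]]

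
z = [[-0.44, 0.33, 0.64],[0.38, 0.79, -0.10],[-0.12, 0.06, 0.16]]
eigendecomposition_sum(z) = [[0.06, 0.22, 0.02], [0.23, 0.82, 0.09], [0.01, 0.03, 0.0]] + [[-0.50,0.11,0.62], [0.15,-0.03,-0.19], [-0.13,0.03,0.16]] + [[0.0, -0.00, -0.00], [-0.0, 0.0, 0.00], [0.00, -0.00, -0.0]]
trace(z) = 0.51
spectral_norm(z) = 0.89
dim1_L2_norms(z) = [0.84, 0.88, 0.21]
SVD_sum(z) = [[0.04, 0.44, 0.14], [0.07, 0.72, 0.23], [0.01, 0.09, 0.03]] + [[-0.48, -0.11, 0.50], [0.31, 0.07, -0.33], [-0.13, -0.03, 0.13]] + [[0.00, -0.00, 0.00], [-0.00, 0.0, -0.0], [-0.00, 0.00, -0.0]]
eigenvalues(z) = [0.89, -0.37, -0.0]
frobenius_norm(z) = 1.24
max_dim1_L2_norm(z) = 0.88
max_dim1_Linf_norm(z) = 0.79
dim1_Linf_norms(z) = [0.64, 0.79, 0.16]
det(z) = 0.00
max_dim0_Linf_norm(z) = 0.79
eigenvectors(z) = [[0.26, 0.93, 0.73], [0.97, -0.28, -0.27], [0.04, 0.24, 0.63]]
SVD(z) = [[-0.52, 0.82, -0.24],  [-0.84, -0.53, 0.03],  [-0.11, 0.22, 0.97]] @ diag([0.8916468868555438, 0.859746729296435, 0.0011792475986795148]) @ [[-0.09, -0.95, -0.30], [-0.68, -0.16, 0.71], [-0.72, 0.27, -0.64]]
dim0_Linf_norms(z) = [0.44, 0.79, 0.64]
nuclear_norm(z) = 1.75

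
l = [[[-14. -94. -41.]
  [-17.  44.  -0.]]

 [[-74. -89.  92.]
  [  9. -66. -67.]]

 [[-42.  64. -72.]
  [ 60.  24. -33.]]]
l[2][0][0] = -42.0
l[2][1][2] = -33.0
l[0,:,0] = [-14.0, -17.0]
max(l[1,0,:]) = 92.0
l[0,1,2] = -0.0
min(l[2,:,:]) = -72.0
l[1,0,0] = -74.0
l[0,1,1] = 44.0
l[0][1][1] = 44.0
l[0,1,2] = -0.0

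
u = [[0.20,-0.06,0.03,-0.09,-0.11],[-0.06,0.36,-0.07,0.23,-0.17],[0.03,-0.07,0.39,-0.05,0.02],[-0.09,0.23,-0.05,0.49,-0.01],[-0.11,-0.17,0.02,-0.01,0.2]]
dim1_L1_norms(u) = [0.49, 0.89, 0.56, 0.87, 0.51]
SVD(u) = [[-0.17, -0.29, 0.43, 0.68, 0.49], [0.61, -0.15, 0.34, -0.49, 0.5], [-0.26, 0.74, 0.60, -0.13, -0.00], [0.71, 0.43, -0.12, 0.53, -0.13], [-0.18, 0.39, -0.57, -0.02, 0.7]] @ diag([0.7276438794202792, 0.37415886204413934, 0.36297301147126615, 0.1713926560558106, 0.003831591008505433]) @ [[-0.17, 0.61, -0.26, 0.71, -0.18], [-0.29, -0.15, 0.74, 0.43, 0.39], [0.43, 0.34, 0.6, -0.12, -0.57], [0.68, -0.49, -0.13, 0.53, -0.02], [0.49, 0.50, -0.00, -0.13, 0.7]]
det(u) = 0.00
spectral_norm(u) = 0.73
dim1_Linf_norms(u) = [0.2, 0.36, 0.39, 0.49, 0.2]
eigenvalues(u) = [0.73, 0.0, 0.17, 0.36, 0.37]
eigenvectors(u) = [[-0.17, 0.49, -0.68, 0.43, 0.29], [0.61, 0.5, 0.49, 0.34, 0.15], [-0.26, -0.0, 0.13, 0.60, -0.74], [0.71, -0.13, -0.53, -0.12, -0.43], [-0.18, 0.7, 0.02, -0.57, -0.39]]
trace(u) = 1.64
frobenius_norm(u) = 0.91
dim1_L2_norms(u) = [0.25, 0.47, 0.4, 0.55, 0.29]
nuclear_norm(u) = 1.64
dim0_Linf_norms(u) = [0.2, 0.36, 0.39, 0.49, 0.2]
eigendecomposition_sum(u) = [[0.02,-0.07,0.03,-0.09,0.02], [-0.07,0.27,-0.11,0.31,-0.08], [0.03,-0.11,0.05,-0.13,0.03], [-0.09,0.31,-0.13,0.37,-0.1], [0.02,-0.08,0.03,-0.10,0.02]] + [[0.00,0.0,-0.00,-0.00,0.0],[0.00,0.0,-0.0,-0.0,0.0],[-0.00,-0.0,0.0,0.0,-0.00],[-0.0,-0.0,0.0,0.0,-0.0],[0.00,0.0,-0.0,-0.0,0.0]] + [[0.08, -0.06, -0.02, 0.06, -0.0],  [-0.06, 0.04, 0.01, -0.04, 0.0],  [-0.02, 0.01, 0.0, -0.01, 0.00],  [0.06, -0.04, -0.01, 0.05, -0.0],  [-0.00, 0.00, 0.00, -0.0, 0.0]] + [[0.07,0.05,0.09,-0.02,-0.09], [0.05,0.04,0.07,-0.01,-0.07], [0.09,0.07,0.13,-0.03,-0.12], [-0.02,-0.01,-0.03,0.0,0.02], [-0.09,-0.07,-0.12,0.02,0.12]] + [[0.03, 0.02, -0.08, -0.05, -0.04], [0.02, 0.01, -0.04, -0.02, -0.02], [-0.08, -0.04, 0.21, 0.12, 0.11], [-0.05, -0.02, 0.12, 0.07, 0.06], [-0.04, -0.02, 0.11, 0.06, 0.06]]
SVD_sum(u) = [[0.02, -0.07, 0.03, -0.09, 0.02], [-0.07, 0.27, -0.11, 0.31, -0.08], [0.03, -0.11, 0.05, -0.13, 0.03], [-0.09, 0.31, -0.13, 0.37, -0.10], [0.02, -0.08, 0.03, -0.10, 0.02]] + [[0.03, 0.02, -0.08, -0.05, -0.04], [0.02, 0.01, -0.04, -0.02, -0.02], [-0.08, -0.04, 0.21, 0.12, 0.11], [-0.05, -0.02, 0.12, 0.07, 0.06], [-0.04, -0.02, 0.11, 0.06, 0.06]] + [[0.07, 0.05, 0.09, -0.02, -0.09], [0.05, 0.04, 0.07, -0.01, -0.07], [0.09, 0.07, 0.13, -0.03, -0.12], [-0.02, -0.01, -0.03, 0.0, 0.02], [-0.09, -0.07, -0.12, 0.02, 0.12]] + [[0.08,-0.06,-0.02,0.06,-0.0], [-0.06,0.04,0.01,-0.04,0.00], [-0.02,0.01,0.00,-0.01,0.00], [0.06,-0.04,-0.01,0.05,-0.0], [-0.00,0.00,0.00,-0.0,0.00]] + [[0.0, 0.00, -0.00, -0.0, 0.00], [0.0, 0.0, -0.00, -0.00, 0.0], [-0.0, -0.0, 0.00, 0.0, -0.00], [-0.00, -0.00, 0.0, 0.0, -0.0], [0.00, 0.0, -0.00, -0.00, 0.0]]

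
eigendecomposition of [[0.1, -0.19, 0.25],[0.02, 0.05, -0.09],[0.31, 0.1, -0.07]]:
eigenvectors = [[0.79,0.47,0.16],[-0.14,-0.32,-0.74],[0.59,-0.82,-0.65]]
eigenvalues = [0.32, -0.21, -0.03]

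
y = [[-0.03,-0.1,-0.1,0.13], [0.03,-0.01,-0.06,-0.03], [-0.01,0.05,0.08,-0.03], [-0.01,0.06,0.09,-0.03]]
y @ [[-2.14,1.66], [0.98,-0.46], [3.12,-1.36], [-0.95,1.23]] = [[-0.47, 0.29], [-0.23, 0.1], [0.35, -0.19], [0.39, -0.2]]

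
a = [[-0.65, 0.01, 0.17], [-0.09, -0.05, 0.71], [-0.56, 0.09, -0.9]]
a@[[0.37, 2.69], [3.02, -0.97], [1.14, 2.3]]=[[-0.02, -1.37], [0.63, 1.44], [-0.96, -3.66]]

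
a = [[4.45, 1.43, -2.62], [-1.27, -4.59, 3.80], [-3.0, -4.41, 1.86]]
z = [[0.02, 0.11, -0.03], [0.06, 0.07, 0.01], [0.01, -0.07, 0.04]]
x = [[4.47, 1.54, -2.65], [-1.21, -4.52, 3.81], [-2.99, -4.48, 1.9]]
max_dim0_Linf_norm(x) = 4.52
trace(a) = 1.72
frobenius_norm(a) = 9.89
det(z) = -0.00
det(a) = 45.06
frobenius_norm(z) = 0.17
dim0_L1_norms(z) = [0.09, 0.25, 0.08]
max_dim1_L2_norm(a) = 6.09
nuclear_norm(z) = 0.22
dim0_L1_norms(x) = [8.67, 10.54, 8.36]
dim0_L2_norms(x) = [5.51, 6.55, 5.01]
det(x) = 45.36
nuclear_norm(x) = 13.99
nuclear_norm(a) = 13.96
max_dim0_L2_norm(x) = 6.55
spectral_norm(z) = 0.16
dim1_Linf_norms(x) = [4.47, 4.52, 4.48]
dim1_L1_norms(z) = [0.16, 0.14, 0.12]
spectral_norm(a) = 9.22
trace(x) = 1.85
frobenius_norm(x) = 9.92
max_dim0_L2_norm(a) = 6.52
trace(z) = 0.13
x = z + a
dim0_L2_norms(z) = [0.06, 0.15, 0.05]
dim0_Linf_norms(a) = [4.45, 4.59, 3.8]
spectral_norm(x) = 9.26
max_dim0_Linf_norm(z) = 0.11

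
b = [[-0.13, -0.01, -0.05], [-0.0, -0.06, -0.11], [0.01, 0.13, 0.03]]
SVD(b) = [[-0.50,0.85,-0.15], [-0.61,-0.22,0.76], [0.62,0.47,0.63]] @ diag([0.17902129299679187, 0.1251774686826681, 0.07336196554043797]) @ [[0.4, 0.68, 0.62], [-0.85, 0.53, -0.03], [0.35, 0.51, -0.79]]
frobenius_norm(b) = 0.23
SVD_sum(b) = [[-0.04, -0.06, -0.05], [-0.04, -0.07, -0.07], [0.04, 0.08, 0.07]] + [[-0.09, 0.06, -0.00], [0.02, -0.01, 0.00], [-0.05, 0.03, -0.0]] + [[-0.00, -0.01, 0.01], [0.02, 0.03, -0.04], [0.02, 0.02, -0.04]]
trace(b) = -0.16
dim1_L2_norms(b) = [0.14, 0.13, 0.13]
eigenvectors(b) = [[1.00+0.00j, (-0.18+0.12j), (-0.18-0.12j)], [-0.04+0.00j, (-0.24+0.61j), -0.24-0.61j], [-0.03+0.00j, (0.72+0j), 0.72-0.00j]]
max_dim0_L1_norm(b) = 0.2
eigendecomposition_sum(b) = [[-0.13+0.00j,(0.03-0j),(-0.02+0j)], [0.01-0.00j,-0.00+0.00j,0.00-0.00j], [0.00-0.00j,(-0+0j),0.00-0.00j]] + [[-0.00+0.00j, (-0.02+0.01j), (-0.01-0.01j)], [-0.00+0.00j, (-0.03+0.05j), -0.06-0.01j], [0j, (0.07+0.01j), (0.01+0.06j)]] + [[-0.00-0.00j, -0.02-0.01j, -0.01+0.01j], [-0.00-0.00j, (-0.03-0.05j), (-0.06+0.01j)], [-0j, 0.07-0.01j, 0.01-0.06j]]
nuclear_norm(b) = 0.38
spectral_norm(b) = 0.18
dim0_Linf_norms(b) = [0.13, 0.13, 0.11]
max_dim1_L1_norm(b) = 0.19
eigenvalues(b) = [(-0.13+0j), (-0.02+0.11j), (-0.02-0.11j)]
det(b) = -0.00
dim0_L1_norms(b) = [0.14, 0.2, 0.19]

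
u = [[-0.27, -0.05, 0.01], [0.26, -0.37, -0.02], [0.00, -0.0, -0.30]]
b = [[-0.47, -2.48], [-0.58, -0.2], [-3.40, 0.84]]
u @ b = [[0.12, 0.69],[0.16, -0.59],[1.02, -0.25]]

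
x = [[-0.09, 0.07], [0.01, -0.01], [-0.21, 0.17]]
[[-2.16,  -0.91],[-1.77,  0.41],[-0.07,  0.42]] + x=[[-2.25, -0.84], [-1.76, 0.40], [-0.28, 0.59]]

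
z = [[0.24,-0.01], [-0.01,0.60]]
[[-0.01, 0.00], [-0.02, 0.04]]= z @[[-0.05,0.02], [-0.04,0.07]]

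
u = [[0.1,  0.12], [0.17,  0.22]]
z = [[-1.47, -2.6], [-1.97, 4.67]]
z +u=[[-1.37, -2.48], [-1.8, 4.89]]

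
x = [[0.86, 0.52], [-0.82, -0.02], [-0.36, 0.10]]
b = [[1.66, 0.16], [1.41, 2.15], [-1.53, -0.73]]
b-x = [[0.8, -0.36],[2.23, 2.17],[-1.17, -0.83]]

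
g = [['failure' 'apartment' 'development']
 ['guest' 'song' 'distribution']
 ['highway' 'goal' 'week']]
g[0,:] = ['failure', 'apartment', 'development']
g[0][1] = 'apartment'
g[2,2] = 'week'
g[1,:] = ['guest', 'song', 'distribution']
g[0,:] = ['failure', 'apartment', 'development']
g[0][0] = 'failure'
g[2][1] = 'goal'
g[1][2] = 'distribution'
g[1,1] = 'song'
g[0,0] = 'failure'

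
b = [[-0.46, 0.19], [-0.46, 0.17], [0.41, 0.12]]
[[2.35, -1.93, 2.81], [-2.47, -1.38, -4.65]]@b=[[0.96, 0.46],[-0.14, -1.26]]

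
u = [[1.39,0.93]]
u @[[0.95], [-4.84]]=[[-3.18]]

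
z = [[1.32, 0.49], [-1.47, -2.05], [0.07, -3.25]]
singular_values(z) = [4.0, 1.71]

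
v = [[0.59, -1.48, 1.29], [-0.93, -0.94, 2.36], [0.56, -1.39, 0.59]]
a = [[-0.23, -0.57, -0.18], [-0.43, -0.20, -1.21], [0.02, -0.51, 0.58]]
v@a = [[0.53, -0.7, 2.43], [0.67, -0.49, 2.67], [0.48, -0.34, 1.92]]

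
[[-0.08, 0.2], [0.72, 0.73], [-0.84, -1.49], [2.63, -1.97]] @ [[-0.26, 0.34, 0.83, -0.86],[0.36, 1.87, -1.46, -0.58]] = [[0.09, 0.35, -0.36, -0.05], [0.08, 1.61, -0.47, -1.04], [-0.32, -3.07, 1.48, 1.59], [-1.39, -2.79, 5.06, -1.12]]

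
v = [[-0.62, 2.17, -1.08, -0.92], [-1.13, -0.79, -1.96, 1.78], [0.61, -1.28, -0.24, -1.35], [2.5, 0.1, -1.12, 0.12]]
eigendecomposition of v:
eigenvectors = [[-0.34+0.00j, (0.65+0j), (0.65-0j), (-0.04+0j)], [-0.51+0.00j, -0.14+0.38j, -0.14-0.38j, 0.56+0.00j], [(0.48+0j), (0.02-0.29j), (0.02+0.29j), 0.73+0.00j], [(-0.62+0j), (-0.11-0.57j), (-0.11+0.57j), (0.4+0j)]]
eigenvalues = [(2.45+0j), (-0.99+2.58j), (-0.99-2.58j), (-1.99+0j)]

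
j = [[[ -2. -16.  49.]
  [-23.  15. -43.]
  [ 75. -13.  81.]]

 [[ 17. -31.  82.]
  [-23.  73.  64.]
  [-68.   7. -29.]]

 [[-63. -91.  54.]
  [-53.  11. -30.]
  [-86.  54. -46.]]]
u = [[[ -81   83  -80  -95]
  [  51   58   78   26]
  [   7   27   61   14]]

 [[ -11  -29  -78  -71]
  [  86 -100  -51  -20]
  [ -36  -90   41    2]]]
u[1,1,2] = -51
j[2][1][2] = -30.0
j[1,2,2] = -29.0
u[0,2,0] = 7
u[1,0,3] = -71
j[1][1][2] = 64.0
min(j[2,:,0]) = -86.0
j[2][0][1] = -91.0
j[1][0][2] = 82.0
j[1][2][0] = -68.0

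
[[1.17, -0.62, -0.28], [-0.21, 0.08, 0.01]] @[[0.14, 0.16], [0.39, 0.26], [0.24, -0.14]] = [[-0.15, 0.07], [0.00, -0.01]]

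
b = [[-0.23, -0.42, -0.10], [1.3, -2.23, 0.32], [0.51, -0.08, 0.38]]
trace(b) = -2.08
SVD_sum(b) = [[0.12, -0.19, 0.03], [1.32, -2.21, 0.36], [0.19, -0.32, 0.05]] + [[-0.3, -0.21, -0.21], [-0.03, -0.02, -0.02], [0.36, 0.26, 0.26]] + [[-0.05,-0.02,0.08], [0.01,0.0,-0.02], [-0.04,-0.01,0.07]]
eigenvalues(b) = [-1.91, -0.44, 0.27]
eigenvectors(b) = [[0.24, 0.77, -0.21], [0.97, 0.48, 0.02], [-0.02, -0.43, 0.98]]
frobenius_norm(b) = 2.72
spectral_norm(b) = 2.64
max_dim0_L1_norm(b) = 2.73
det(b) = 0.22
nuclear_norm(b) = 3.43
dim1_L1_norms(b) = [0.75, 3.85, 0.97]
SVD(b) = [[0.09, -0.64, 0.77], [0.99, -0.06, -0.16], [0.14, 0.77, 0.62]] @ diag([2.637870364152593, 0.6638421232863059, 0.1282714983002672]) @ [[0.51,-0.85,0.14], [0.7,0.5,0.51], [-0.50,-0.16,0.85]]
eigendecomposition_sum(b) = [[0.41, -0.58, 0.10], [1.67, -2.32, 0.40], [-0.03, 0.05, -0.01]] + [[-0.60,0.15,-0.13],[-0.37,0.09,-0.08],[0.34,-0.08,0.07]] + [[-0.04, 0.01, -0.07], [0.00, -0.0, 0.01], [0.20, -0.04, 0.31]]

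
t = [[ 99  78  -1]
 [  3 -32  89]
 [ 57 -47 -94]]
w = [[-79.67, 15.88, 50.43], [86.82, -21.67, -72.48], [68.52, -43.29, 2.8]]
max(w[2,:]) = 68.52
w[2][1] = -43.29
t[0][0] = 99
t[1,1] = -32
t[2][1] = -47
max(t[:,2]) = 89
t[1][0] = 3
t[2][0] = 57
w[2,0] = 68.52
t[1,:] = [3, -32, 89]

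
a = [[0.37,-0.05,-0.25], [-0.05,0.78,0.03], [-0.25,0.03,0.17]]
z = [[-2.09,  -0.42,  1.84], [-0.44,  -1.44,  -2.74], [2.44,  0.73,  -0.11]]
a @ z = [[-1.36, -0.27, 0.85], [-0.17, -1.08, -2.23], [0.92, 0.19, -0.56]]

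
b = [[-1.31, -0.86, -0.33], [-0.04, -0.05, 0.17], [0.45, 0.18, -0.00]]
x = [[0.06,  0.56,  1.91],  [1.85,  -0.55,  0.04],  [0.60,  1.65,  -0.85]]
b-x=[[-1.37, -1.42, -2.24], [-1.89, 0.50, 0.13], [-0.15, -1.47, 0.85]]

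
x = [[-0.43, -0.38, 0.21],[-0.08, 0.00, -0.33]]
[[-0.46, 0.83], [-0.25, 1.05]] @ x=[[0.13,0.17,-0.37], [0.02,0.10,-0.40]]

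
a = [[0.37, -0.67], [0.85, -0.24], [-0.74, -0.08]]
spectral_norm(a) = 1.25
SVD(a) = [[-0.47, 0.82], [-0.71, -0.12], [0.53, 0.56]] @ diag([1.2469904918517931, 0.6040817107239911]) @ [[-0.94, 0.35], [-0.35, -0.94]]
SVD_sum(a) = [[0.55, -0.21], [0.82, -0.31], [-0.62, 0.23]] + [[-0.18,-0.46], [0.03,0.07], [-0.12,-0.31]]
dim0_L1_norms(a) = [1.96, 0.99]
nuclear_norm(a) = 1.85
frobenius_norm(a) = 1.39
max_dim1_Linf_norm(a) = 0.85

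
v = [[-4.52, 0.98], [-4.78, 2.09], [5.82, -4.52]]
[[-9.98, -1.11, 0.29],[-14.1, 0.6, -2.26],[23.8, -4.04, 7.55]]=v@ [[1.48,  0.61,  -0.59], [-3.36,  1.68,  -2.43]]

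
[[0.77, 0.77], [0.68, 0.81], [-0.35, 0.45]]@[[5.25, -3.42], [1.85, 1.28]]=[[5.47, -1.65], [5.07, -1.29], [-1.00, 1.77]]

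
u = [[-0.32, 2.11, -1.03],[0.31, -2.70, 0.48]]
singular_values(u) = [3.6, 0.5]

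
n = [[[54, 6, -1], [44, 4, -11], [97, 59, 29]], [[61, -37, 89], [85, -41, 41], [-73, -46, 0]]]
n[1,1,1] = -41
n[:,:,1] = [[6, 4, 59], [-37, -41, -46]]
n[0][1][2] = -11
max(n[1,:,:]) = 89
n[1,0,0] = 61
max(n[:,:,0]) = 97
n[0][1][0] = 44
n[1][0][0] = 61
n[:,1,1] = [4, -41]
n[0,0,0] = 54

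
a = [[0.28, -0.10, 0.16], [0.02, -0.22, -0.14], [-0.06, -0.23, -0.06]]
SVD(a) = [[0.18, -0.98, 0.06], [0.73, 0.09, -0.68], [0.66, 0.16, 0.73]] @ diag([0.3499584110594423, 0.3377346677436195, 0.07722955867320079]) @ [[0.07, -0.94, -0.32], [-0.84, 0.12, -0.53], [-0.54, -0.31, 0.78]]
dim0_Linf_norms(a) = [0.28, 0.23, 0.16]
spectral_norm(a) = 0.35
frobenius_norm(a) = 0.49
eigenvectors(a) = [[0.92,  -0.79,  -0.04], [0.16,  -0.26,  0.77], [-0.35,  0.55,  0.63]]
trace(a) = 0.00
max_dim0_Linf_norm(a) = 0.28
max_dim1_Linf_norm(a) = 0.28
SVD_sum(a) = [[0.0, -0.06, -0.02], [0.02, -0.24, -0.08], [0.02, -0.22, -0.07]] + [[0.28, -0.04, 0.18], [-0.03, 0.00, -0.02], [-0.05, 0.01, -0.03]] + [[-0.00, -0.00, 0.00],[0.03, 0.02, -0.04],[-0.03, -0.02, 0.04]]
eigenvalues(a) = [0.2, 0.14, -0.34]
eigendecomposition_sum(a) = [[0.44, -0.36, 0.46], [0.08, -0.06, 0.08], [-0.17, 0.14, -0.18]] + [[-0.16,0.25,-0.31], [-0.05,0.08,-0.10], [0.11,-0.17,0.22]] + [[0.00, 0.01, 0.01], [-0.00, -0.24, -0.12], [-0.0, -0.20, -0.10]]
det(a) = -0.01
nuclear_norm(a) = 0.76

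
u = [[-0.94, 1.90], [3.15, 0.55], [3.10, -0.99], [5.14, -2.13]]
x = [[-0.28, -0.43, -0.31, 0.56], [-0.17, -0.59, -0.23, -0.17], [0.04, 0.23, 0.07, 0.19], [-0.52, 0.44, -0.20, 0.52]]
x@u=[[0.83, -1.65], [-3.29, -0.06], [1.88, -0.27], [3.93, -1.66]]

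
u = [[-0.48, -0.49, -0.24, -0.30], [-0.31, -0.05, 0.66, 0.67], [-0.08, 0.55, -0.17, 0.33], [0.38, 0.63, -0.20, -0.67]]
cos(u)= [[0.86,0.03,0.05,0.03], [-0.16,0.57,0.09,0.07], [-0.00,-0.06,0.83,-0.05], [0.27,0.33,-0.22,0.68]]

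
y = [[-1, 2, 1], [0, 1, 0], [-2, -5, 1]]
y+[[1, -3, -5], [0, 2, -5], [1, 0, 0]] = [[0, -1, -4], [0, 3, -5], [-1, -5, 1]]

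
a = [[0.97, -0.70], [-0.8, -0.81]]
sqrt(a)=[[(0.98+0.12j), -0.34+0.31j],[-0.38+0.36j, (0.13+0.92j)]]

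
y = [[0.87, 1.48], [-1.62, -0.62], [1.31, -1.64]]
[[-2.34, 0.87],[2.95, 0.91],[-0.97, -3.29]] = y @ [[-1.57,  -1.02], [-0.66,  1.19]]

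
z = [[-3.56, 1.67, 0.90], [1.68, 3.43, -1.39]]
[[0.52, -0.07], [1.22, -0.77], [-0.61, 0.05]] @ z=[[-1.97, 0.63, 0.57],[-5.64, -0.60, 2.17],[2.26, -0.85, -0.62]]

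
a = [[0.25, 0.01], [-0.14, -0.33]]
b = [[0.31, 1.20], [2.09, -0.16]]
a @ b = [[0.10, 0.30], [-0.73, -0.12]]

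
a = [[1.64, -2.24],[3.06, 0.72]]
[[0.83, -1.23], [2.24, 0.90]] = a@[[0.7, 0.14], [0.14, 0.65]]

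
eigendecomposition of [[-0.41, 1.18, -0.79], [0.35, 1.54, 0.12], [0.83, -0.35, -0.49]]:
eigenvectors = [[(-0.04+0.68j), -0.04-0.68j, -0.47+0.00j],[0.01-0.11j, 0.01+0.11j, -0.88+0.00j],[0.72+0.00j, (0.72-0j), -0.04+0.00j]]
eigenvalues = [(-0.55+0.83j), (-0.55-0.83j), (1.73+0j)]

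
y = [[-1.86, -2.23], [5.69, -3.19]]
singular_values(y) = [6.55, 2.84]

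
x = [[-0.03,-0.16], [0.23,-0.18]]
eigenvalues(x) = [(-0.1+0.18j), (-0.1-0.18j)]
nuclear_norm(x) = 0.44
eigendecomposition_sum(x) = [[(-0.01+0.11j),  -0.08-0.05j],[0.12+0.07j,  (-0.09+0.07j)]] + [[-0.01-0.11j, -0.08+0.05j], [(0.12-0.07j), (-0.09-0.07j)]]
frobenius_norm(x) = 0.33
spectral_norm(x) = 0.30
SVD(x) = [[0.31, 0.95],[0.95, -0.31]] @ diag([0.3042370726897352, 0.13870761911726678]) @ [[0.69, -0.73], [-0.73, -0.69]]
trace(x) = -0.21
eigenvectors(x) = [[0.25+0.59j, 0.25-0.59j], [0.77+0.00j, (0.77-0j)]]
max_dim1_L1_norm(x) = 0.41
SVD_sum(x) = [[0.07, -0.07], [0.2, -0.21]] + [[-0.1,-0.09], [0.03,0.03]]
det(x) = 0.04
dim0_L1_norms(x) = [0.26, 0.34]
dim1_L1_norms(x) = [0.19, 0.41]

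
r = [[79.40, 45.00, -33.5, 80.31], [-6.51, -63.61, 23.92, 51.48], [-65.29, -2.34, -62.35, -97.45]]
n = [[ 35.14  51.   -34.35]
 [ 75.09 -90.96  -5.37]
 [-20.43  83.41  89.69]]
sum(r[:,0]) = 7.599999999999994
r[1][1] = -63.61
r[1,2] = 23.92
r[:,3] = [80.31, 51.48, -97.45]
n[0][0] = 35.14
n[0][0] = 35.14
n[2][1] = 83.41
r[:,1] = [45.0, -63.61, -2.34]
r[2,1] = -2.34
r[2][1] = -2.34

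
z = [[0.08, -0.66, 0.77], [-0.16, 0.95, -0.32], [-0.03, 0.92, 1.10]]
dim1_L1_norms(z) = [1.51, 1.43, 2.05]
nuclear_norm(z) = 2.92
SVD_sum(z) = [[0.02, -0.23, -0.11], [-0.06, 0.65, 0.32], [-0.10, 1.17, 0.57]] + [[0.09,-0.42,0.88], [-0.07,0.30,-0.64], [0.06,-0.25,0.53]] + [[-0.03, -0.0, 0.00], [-0.04, -0.0, 0.0], [0.01, 0.0, -0.00]]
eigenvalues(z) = [(-0.07+0j), (1.1+0.6j), (1.1-0.6j)]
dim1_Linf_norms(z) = [0.77, 0.95, 1.1]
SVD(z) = [[-0.17, 0.73, 0.66], [0.48, -0.53, 0.70], [0.86, 0.44, -0.26]] @ diag([1.5171092127308585, 1.3484647377401862, 0.05217746370270136]) @ [[-0.08, 0.90, 0.44], [0.10, -0.43, 0.90], [-0.99, -0.11, 0.05]]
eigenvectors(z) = [[(0.99+0j), 0.27-0.45j, (0.27+0.45j)], [(0.13+0j), 0.01+0.45j, 0.01-0.45j], [-0.08+0.00j, (0.72+0j), (0.72-0j)]]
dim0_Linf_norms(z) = [0.16, 0.95, 1.1]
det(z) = -0.11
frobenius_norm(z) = 2.03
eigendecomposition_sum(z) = [[(-0.06+0j), -0.06+0.00j, (0.02+0j)], [(-0.01+0j), -0.01+0.00j, 0j], [0.00-0.00j, 0.00-0.00j, -0.00-0.00j]] + [[0.07+0.06j,-0.30-0.57j,(0.37-0.25j)], [(-0.08-0.01j),0.48+0.28j,-0.16+0.35j], [-0.02+0.12j,0.46-0.75j,0.55+0.26j]] + [[(0.07-0.06j), (-0.3+0.57j), 0.37+0.25j],  [(-0.08+0.01j), (0.48-0.28j), -0.16-0.35j],  [-0.02-0.12j, (0.46+0.75j), (0.55-0.26j)]]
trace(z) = 2.13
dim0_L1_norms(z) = [0.27, 2.53, 2.19]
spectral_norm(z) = 1.52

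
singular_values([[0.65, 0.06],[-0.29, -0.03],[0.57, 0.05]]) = [0.92, 0.0]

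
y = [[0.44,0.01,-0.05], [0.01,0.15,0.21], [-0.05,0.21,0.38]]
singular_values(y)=[0.52, 0.42, 0.02]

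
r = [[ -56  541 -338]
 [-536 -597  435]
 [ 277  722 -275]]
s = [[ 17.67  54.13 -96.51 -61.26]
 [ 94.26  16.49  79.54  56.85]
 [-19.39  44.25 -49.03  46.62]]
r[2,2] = -275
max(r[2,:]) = 722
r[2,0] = 277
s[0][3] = -61.26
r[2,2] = -275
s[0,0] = 17.67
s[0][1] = 54.13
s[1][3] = 56.85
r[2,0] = 277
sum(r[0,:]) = 147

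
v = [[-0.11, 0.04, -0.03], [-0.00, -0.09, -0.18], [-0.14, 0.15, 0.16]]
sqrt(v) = [[-4.93, 3.98, 3.03],[-8.38, 6.69, 5.0],[2.96, -2.31, -1.65]]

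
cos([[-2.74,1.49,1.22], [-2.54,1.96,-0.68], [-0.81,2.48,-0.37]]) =[[0.79, -1.47, 2.14], [-0.51, 1.56, 2.43], [2.26, -2.25, 2.8]]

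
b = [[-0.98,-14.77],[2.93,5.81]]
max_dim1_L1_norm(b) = 15.75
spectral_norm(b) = 16.00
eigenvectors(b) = [[0.91+0.00j, 0.91-0.00j], [-0.21-0.35j, (-0.21+0.35j)]]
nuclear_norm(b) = 18.35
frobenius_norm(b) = 16.17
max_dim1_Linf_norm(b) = 14.77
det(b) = 37.58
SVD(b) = [[0.92,-0.38], [-0.38,-0.92]] @ diag([15.997987688235105, 2.3491892063173654]) @ [[-0.13, -0.99],[-0.99, 0.13]]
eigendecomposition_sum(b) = [[(-0.49+3.54j), (-7.39+3.17j)], [(1.46-0.63j), (2.9+2.09j)]] + [[(-0.49-3.54j), -7.39-3.17j], [1.46+0.63j, 2.90-2.09j]]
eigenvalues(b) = [(2.41+5.63j), (2.41-5.63j)]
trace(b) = 4.83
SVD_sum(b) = [[-1.87, -14.66],[0.78, 6.09]] + [[0.89, -0.11],[2.15, -0.28]]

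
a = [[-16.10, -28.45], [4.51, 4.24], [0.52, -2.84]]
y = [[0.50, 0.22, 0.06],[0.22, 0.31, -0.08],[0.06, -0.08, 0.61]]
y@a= [[-7.03, -13.46], [-2.19, -4.72], [-1.01, -3.78]]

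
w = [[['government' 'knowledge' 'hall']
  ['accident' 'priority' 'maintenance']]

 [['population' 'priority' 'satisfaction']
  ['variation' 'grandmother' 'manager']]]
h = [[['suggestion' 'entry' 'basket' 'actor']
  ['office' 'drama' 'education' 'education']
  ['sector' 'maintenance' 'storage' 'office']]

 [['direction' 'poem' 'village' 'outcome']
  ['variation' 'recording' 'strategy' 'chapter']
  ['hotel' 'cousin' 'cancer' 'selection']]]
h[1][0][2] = 'village'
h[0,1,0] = 'office'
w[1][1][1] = 'grandmother'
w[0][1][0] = 'accident'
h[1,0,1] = 'poem'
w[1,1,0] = 'variation'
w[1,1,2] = 'manager'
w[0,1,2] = 'maintenance'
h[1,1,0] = 'variation'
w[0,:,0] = ['government', 'accident']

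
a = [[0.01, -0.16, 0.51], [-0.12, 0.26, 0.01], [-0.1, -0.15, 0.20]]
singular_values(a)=[0.59, 0.27, 0.12]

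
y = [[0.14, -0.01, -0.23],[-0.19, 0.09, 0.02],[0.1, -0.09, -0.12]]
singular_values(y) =[0.35, 0.15, 0.05]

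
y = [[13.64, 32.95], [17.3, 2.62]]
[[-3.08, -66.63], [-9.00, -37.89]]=y @ [[-0.54, -2.01], [0.13, -1.19]]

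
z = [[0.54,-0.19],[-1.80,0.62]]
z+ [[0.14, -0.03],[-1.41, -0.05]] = [[0.68,-0.22], [-3.21,0.57]]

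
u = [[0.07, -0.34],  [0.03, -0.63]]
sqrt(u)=[[0.24-0.02j, -0.12+0.40j], [0.01-0.04j, (-0.01+0.8j)]]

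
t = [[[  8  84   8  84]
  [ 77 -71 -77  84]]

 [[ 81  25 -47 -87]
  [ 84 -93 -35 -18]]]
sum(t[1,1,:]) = -62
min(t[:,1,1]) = -93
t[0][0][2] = 8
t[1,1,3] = -18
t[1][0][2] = -47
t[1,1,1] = -93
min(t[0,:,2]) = -77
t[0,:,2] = [8, -77]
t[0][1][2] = -77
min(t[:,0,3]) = -87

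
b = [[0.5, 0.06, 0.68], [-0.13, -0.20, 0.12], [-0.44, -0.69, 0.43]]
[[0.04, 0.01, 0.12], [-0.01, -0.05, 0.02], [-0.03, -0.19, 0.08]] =b @ [[0.14, -0.07, -0.04],[-0.07, 0.34, 0.04],[-0.04, 0.04, 0.20]]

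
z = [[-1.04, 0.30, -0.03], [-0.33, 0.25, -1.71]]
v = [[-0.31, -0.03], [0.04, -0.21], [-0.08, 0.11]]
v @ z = [[0.33, -0.1, 0.06], [0.03, -0.04, 0.36], [0.05, 0.00, -0.19]]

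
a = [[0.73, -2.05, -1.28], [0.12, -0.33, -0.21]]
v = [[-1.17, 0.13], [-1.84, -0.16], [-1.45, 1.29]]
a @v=[[4.77,-1.23], [0.77,-0.2]]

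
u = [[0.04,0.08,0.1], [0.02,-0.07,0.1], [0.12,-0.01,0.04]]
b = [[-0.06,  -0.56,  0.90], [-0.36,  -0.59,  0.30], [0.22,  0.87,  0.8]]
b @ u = [[0.09, 0.03, -0.03], [0.01, 0.01, -0.08], [0.12, -0.05, 0.14]]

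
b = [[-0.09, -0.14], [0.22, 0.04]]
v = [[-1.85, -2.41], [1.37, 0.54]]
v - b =[[-1.76, -2.27],[1.15, 0.50]]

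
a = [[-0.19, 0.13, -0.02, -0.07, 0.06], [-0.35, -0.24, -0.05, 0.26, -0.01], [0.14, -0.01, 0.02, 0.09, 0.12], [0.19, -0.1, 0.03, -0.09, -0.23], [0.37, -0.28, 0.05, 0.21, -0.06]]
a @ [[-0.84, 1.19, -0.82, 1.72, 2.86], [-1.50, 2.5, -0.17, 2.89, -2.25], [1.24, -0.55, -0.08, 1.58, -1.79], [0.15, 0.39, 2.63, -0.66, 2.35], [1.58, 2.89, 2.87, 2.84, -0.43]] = [[0.02, 0.26, 0.12, 0.23, -0.99],  [0.62, -0.92, 0.99, -1.57, 0.24],  [0.13, 0.51, 0.47, 0.52, 0.55],  [-0.35, -0.74, -1.04, -0.51, 0.6],  [0.11, -0.38, 0.12, -0.4, 2.12]]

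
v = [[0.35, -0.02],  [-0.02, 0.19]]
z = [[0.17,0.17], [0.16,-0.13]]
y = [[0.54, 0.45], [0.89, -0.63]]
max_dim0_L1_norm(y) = 1.43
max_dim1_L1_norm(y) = 1.52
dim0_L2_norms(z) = [0.23, 0.21]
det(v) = 0.07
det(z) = -0.05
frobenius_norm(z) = 0.32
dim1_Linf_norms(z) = [0.17, 0.16]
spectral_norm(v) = 0.35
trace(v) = 0.54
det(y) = -0.74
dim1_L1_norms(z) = [0.34, 0.29]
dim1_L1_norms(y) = [0.99, 1.52]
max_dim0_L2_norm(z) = 0.23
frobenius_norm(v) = 0.40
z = v @ y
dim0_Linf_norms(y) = [0.89, 0.63]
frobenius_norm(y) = 1.30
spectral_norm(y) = 1.11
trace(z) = 0.04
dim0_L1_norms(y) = [1.43, 1.08]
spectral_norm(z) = 0.24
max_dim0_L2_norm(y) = 1.04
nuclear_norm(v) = 0.54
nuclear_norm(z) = 0.45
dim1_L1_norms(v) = [0.37, 0.21]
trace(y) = -0.09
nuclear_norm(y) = 1.78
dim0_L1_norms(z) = [0.33, 0.3]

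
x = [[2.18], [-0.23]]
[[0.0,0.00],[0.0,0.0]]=x @ [[-0.0, -0.00]]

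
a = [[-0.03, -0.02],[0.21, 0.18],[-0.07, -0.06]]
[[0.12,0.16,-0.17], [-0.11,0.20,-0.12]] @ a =[[0.04, 0.04], [0.05, 0.05]]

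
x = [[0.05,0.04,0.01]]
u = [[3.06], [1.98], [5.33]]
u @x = [[0.15, 0.12, 0.03], [0.1, 0.08, 0.02], [0.27, 0.21, 0.05]]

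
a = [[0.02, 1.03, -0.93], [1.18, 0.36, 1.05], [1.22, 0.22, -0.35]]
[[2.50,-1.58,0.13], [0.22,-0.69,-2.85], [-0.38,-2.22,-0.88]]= a@[[-0.73, -1.41, -0.91], [2.58, -0.51, -1.06], [0.15, 1.1, -1.33]]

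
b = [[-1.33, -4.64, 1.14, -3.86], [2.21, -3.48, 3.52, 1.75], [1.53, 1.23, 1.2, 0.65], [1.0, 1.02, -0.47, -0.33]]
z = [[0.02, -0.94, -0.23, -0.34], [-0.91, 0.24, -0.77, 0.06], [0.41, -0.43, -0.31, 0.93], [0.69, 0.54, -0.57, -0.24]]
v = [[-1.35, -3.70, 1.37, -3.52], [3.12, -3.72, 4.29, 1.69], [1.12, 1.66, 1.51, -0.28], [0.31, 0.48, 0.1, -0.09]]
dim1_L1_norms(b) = [10.97, 10.96, 4.61, 2.82]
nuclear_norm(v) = 14.61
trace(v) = -3.65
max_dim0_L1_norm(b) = 10.37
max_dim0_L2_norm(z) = 1.21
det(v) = -13.14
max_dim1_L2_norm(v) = 6.7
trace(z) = -0.29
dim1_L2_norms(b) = [6.28, 5.7, 2.39, 1.54]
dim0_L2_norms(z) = [1.21, 1.19, 1.03, 1.02]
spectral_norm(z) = 1.28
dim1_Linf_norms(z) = [0.94, 0.91, 0.93, 0.69]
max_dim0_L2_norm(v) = 5.52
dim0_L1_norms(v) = [5.9, 9.56, 7.27, 5.58]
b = z + v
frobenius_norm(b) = 8.95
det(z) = -1.45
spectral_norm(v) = 7.03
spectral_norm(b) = 6.97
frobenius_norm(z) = 2.24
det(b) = -42.15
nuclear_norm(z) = 4.43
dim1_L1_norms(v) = [9.94, 12.82, 4.57, 0.98]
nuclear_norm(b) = 14.64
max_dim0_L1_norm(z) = 2.15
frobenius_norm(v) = 9.02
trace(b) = -3.94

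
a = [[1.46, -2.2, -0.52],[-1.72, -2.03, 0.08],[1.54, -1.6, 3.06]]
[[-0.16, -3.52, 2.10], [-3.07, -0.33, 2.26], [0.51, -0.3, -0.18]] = a @ [[0.96, -0.81, -0.19], [0.70, 0.88, -0.97], [0.05, 0.77, -0.47]]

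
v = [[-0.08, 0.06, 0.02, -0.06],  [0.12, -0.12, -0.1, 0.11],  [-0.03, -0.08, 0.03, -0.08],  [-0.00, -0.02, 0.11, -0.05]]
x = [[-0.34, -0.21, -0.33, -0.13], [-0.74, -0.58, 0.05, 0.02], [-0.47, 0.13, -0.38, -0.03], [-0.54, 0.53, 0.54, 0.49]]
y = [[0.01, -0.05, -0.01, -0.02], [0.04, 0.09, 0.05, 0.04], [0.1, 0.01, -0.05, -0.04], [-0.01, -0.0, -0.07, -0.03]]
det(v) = 0.00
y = v @ x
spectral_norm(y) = 0.14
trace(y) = 0.02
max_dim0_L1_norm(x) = 2.09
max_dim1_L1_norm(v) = 0.45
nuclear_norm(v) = 0.48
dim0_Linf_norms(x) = [0.74, 0.58, 0.54, 0.49]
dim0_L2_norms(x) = [1.08, 0.82, 0.74, 0.51]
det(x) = -0.00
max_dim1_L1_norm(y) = 0.22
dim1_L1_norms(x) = [1.01, 1.39, 1.01, 2.1]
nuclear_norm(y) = 0.32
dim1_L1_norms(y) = [0.09, 0.22, 0.2, 0.11]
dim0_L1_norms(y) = [0.16, 0.15, 0.18, 0.13]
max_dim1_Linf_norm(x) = 0.74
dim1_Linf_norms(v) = [0.08, 0.12, 0.08, 0.11]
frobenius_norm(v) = 0.31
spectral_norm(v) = 0.26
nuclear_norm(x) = 2.73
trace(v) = -0.22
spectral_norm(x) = 1.12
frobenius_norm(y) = 0.19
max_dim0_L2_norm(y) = 0.11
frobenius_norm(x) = 1.63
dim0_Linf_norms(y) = [0.1, 0.09, 0.07, 0.04]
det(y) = -0.00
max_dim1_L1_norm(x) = 2.1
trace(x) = -0.81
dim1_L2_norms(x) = [0.53, 0.94, 0.62, 1.05]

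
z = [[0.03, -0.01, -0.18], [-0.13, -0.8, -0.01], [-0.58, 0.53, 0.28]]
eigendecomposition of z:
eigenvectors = [[-0.35, 0.57, 0.10], [0.03, -0.14, -0.87], [0.94, 0.81, 0.49]]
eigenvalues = [0.51, -0.22, -0.78]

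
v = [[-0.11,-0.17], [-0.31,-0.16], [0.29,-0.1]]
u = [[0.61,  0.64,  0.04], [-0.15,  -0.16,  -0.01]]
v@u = [[-0.04, -0.04, -0.0], [-0.17, -0.17, -0.01], [0.19, 0.2, 0.01]]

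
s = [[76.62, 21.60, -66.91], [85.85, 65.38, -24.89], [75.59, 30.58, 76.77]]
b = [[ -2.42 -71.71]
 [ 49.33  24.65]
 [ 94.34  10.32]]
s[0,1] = 21.6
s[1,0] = 85.85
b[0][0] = -2.42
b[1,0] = 49.33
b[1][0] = 49.33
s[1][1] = 65.38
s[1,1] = 65.38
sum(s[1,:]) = 126.33999999999999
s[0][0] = 76.62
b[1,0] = 49.33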